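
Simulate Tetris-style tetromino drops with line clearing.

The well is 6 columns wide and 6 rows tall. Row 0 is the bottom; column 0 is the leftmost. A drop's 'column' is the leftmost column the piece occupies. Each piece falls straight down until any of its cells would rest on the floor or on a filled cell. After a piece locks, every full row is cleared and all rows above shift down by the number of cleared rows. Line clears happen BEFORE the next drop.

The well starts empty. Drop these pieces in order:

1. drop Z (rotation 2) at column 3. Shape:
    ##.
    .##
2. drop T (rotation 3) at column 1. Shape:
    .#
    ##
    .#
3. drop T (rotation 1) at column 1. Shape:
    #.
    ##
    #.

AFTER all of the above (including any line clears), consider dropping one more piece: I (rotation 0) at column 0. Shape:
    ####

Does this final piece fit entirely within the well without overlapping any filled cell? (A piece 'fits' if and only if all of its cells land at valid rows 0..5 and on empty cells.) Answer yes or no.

Answer: yes

Derivation:
Drop 1: Z rot2 at col 3 lands with bottom-row=0; cleared 0 line(s) (total 0); column heights now [0 0 0 2 2 1], max=2
Drop 2: T rot3 at col 1 lands with bottom-row=0; cleared 0 line(s) (total 0); column heights now [0 2 3 2 2 1], max=3
Drop 3: T rot1 at col 1 lands with bottom-row=2; cleared 0 line(s) (total 0); column heights now [0 5 4 2 2 1], max=5
Test piece I rot0 at col 0 (width 4): heights before test = [0 5 4 2 2 1]; fits = True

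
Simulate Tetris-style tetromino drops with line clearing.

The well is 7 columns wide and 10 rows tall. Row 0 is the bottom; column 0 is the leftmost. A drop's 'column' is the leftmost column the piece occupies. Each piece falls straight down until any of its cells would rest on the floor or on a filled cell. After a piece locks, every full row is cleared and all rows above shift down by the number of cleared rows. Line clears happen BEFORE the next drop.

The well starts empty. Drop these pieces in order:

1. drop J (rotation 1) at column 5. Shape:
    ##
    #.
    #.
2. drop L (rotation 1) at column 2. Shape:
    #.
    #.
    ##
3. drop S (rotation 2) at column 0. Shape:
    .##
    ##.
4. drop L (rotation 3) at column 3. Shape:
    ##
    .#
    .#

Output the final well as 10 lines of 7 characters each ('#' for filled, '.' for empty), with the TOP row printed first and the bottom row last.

Drop 1: J rot1 at col 5 lands with bottom-row=0; cleared 0 line(s) (total 0); column heights now [0 0 0 0 0 3 3], max=3
Drop 2: L rot1 at col 2 lands with bottom-row=0; cleared 0 line(s) (total 0); column heights now [0 0 3 1 0 3 3], max=3
Drop 3: S rot2 at col 0 lands with bottom-row=2; cleared 0 line(s) (total 0); column heights now [3 4 4 1 0 3 3], max=4
Drop 4: L rot3 at col 3 lands with bottom-row=0; cleared 1 line(s) (total 1); column heights now [0 3 3 1 2 2 0], max=3

Answer: .......
.......
.......
.......
.......
.......
.......
.##....
..#.##.
..####.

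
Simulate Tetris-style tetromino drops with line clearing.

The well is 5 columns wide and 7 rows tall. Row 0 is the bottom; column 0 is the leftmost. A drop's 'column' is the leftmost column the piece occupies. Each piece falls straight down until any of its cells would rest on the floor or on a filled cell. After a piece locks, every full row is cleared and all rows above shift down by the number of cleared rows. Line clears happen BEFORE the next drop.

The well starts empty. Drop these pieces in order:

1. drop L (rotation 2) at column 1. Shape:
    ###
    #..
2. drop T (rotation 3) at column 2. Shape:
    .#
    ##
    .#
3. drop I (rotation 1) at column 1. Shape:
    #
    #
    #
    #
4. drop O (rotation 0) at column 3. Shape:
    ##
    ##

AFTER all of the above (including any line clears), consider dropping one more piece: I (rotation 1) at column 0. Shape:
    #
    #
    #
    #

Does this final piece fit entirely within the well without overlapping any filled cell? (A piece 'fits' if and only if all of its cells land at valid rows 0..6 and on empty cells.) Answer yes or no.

Drop 1: L rot2 at col 1 lands with bottom-row=0; cleared 0 line(s) (total 0); column heights now [0 2 2 2 0], max=2
Drop 2: T rot3 at col 2 lands with bottom-row=2; cleared 0 line(s) (total 0); column heights now [0 2 4 5 0], max=5
Drop 3: I rot1 at col 1 lands with bottom-row=2; cleared 0 line(s) (total 0); column heights now [0 6 4 5 0], max=6
Drop 4: O rot0 at col 3 lands with bottom-row=5; cleared 0 line(s) (total 0); column heights now [0 6 4 7 7], max=7
Test piece I rot1 at col 0 (width 1): heights before test = [0 6 4 7 7]; fits = True

Answer: yes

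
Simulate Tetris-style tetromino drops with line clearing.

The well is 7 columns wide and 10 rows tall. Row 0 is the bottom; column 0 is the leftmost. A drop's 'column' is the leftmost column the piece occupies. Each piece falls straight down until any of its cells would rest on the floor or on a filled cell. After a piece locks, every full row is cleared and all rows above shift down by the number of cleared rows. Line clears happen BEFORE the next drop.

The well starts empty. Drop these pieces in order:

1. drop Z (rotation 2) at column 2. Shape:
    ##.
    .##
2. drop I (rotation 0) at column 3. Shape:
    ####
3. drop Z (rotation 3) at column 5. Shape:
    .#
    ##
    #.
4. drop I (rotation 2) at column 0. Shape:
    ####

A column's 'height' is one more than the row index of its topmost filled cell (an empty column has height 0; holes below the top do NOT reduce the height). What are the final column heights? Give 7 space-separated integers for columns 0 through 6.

Drop 1: Z rot2 at col 2 lands with bottom-row=0; cleared 0 line(s) (total 0); column heights now [0 0 2 2 1 0 0], max=2
Drop 2: I rot0 at col 3 lands with bottom-row=2; cleared 0 line(s) (total 0); column heights now [0 0 2 3 3 3 3], max=3
Drop 3: Z rot3 at col 5 lands with bottom-row=3; cleared 0 line(s) (total 0); column heights now [0 0 2 3 3 5 6], max=6
Drop 4: I rot2 at col 0 lands with bottom-row=3; cleared 0 line(s) (total 0); column heights now [4 4 4 4 3 5 6], max=6

Answer: 4 4 4 4 3 5 6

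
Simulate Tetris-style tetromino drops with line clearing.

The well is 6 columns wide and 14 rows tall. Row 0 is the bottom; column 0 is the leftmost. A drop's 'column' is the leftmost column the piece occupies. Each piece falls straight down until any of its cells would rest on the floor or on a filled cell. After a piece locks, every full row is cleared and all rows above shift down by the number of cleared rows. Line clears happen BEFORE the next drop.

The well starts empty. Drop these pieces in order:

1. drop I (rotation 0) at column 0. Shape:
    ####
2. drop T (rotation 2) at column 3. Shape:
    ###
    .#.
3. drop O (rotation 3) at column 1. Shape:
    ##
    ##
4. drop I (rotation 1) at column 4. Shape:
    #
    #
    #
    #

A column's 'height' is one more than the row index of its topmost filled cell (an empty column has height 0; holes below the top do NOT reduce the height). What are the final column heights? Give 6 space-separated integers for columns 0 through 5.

Answer: 1 3 3 2 6 2

Derivation:
Drop 1: I rot0 at col 0 lands with bottom-row=0; cleared 0 line(s) (total 0); column heights now [1 1 1 1 0 0], max=1
Drop 2: T rot2 at col 3 lands with bottom-row=0; cleared 0 line(s) (total 0); column heights now [1 1 1 2 2 2], max=2
Drop 3: O rot3 at col 1 lands with bottom-row=1; cleared 0 line(s) (total 0); column heights now [1 3 3 2 2 2], max=3
Drop 4: I rot1 at col 4 lands with bottom-row=2; cleared 0 line(s) (total 0); column heights now [1 3 3 2 6 2], max=6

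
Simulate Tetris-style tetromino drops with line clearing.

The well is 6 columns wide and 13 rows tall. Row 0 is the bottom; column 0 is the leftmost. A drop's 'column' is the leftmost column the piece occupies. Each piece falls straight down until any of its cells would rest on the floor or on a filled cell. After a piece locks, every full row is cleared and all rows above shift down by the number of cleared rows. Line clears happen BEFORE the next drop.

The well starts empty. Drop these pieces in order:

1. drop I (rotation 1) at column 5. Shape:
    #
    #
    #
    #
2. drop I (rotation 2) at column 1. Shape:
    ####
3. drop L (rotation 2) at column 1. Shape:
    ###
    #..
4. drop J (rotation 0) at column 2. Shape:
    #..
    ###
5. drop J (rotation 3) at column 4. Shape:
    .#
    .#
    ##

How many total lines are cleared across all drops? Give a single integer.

Answer: 0

Derivation:
Drop 1: I rot1 at col 5 lands with bottom-row=0; cleared 0 line(s) (total 0); column heights now [0 0 0 0 0 4], max=4
Drop 2: I rot2 at col 1 lands with bottom-row=0; cleared 0 line(s) (total 0); column heights now [0 1 1 1 1 4], max=4
Drop 3: L rot2 at col 1 lands with bottom-row=1; cleared 0 line(s) (total 0); column heights now [0 3 3 3 1 4], max=4
Drop 4: J rot0 at col 2 lands with bottom-row=3; cleared 0 line(s) (total 0); column heights now [0 3 5 4 4 4], max=5
Drop 5: J rot3 at col 4 lands with bottom-row=4; cleared 0 line(s) (total 0); column heights now [0 3 5 4 5 7], max=7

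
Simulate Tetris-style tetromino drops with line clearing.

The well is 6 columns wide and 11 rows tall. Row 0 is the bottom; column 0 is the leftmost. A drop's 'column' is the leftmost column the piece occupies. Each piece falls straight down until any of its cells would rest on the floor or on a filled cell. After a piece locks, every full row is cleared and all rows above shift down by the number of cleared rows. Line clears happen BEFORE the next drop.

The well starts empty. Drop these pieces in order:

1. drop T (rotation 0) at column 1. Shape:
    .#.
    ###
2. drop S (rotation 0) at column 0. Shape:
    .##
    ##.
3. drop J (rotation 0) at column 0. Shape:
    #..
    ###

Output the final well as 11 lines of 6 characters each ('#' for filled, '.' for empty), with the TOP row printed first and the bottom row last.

Drop 1: T rot0 at col 1 lands with bottom-row=0; cleared 0 line(s) (total 0); column heights now [0 1 2 1 0 0], max=2
Drop 2: S rot0 at col 0 lands with bottom-row=1; cleared 0 line(s) (total 0); column heights now [2 3 3 1 0 0], max=3
Drop 3: J rot0 at col 0 lands with bottom-row=3; cleared 0 line(s) (total 0); column heights now [5 4 4 1 0 0], max=5

Answer: ......
......
......
......
......
......
#.....
###...
.##...
###...
.###..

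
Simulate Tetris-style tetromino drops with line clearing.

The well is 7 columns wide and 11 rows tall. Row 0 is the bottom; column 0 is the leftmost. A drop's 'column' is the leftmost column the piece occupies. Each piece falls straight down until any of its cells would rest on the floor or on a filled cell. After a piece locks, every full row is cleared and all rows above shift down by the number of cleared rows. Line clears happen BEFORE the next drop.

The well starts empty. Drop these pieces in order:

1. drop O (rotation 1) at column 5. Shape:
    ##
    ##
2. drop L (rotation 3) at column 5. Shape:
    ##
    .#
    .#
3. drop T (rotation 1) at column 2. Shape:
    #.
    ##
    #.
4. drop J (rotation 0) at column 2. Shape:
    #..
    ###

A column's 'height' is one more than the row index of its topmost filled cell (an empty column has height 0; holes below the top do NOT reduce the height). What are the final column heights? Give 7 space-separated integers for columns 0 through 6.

Answer: 0 0 5 4 4 5 5

Derivation:
Drop 1: O rot1 at col 5 lands with bottom-row=0; cleared 0 line(s) (total 0); column heights now [0 0 0 0 0 2 2], max=2
Drop 2: L rot3 at col 5 lands with bottom-row=2; cleared 0 line(s) (total 0); column heights now [0 0 0 0 0 5 5], max=5
Drop 3: T rot1 at col 2 lands with bottom-row=0; cleared 0 line(s) (total 0); column heights now [0 0 3 2 0 5 5], max=5
Drop 4: J rot0 at col 2 lands with bottom-row=3; cleared 0 line(s) (total 0); column heights now [0 0 5 4 4 5 5], max=5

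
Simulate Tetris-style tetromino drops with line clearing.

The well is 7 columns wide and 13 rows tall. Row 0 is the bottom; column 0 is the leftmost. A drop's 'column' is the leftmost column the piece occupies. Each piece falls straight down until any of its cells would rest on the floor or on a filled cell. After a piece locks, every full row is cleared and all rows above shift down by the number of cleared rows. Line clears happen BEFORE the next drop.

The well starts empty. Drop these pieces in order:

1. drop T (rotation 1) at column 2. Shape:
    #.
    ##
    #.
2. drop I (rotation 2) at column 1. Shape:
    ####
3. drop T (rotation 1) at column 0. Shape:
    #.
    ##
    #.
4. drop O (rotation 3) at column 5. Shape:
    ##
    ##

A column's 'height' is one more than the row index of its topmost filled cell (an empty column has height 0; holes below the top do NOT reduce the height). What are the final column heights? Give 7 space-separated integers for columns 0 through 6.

Answer: 6 5 4 4 4 2 2

Derivation:
Drop 1: T rot1 at col 2 lands with bottom-row=0; cleared 0 line(s) (total 0); column heights now [0 0 3 2 0 0 0], max=3
Drop 2: I rot2 at col 1 lands with bottom-row=3; cleared 0 line(s) (total 0); column heights now [0 4 4 4 4 0 0], max=4
Drop 3: T rot1 at col 0 lands with bottom-row=3; cleared 0 line(s) (total 0); column heights now [6 5 4 4 4 0 0], max=6
Drop 4: O rot3 at col 5 lands with bottom-row=0; cleared 0 line(s) (total 0); column heights now [6 5 4 4 4 2 2], max=6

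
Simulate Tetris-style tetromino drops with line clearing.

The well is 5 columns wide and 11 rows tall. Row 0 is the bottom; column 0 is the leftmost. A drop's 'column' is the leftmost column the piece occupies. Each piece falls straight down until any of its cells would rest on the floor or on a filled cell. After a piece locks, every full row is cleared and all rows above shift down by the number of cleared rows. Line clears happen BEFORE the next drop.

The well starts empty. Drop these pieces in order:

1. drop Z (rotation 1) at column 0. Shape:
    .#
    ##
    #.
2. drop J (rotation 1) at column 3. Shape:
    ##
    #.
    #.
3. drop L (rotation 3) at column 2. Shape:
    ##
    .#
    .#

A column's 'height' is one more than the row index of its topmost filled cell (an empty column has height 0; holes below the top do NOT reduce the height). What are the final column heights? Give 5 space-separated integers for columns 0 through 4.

Drop 1: Z rot1 at col 0 lands with bottom-row=0; cleared 0 line(s) (total 0); column heights now [2 3 0 0 0], max=3
Drop 2: J rot1 at col 3 lands with bottom-row=0; cleared 0 line(s) (total 0); column heights now [2 3 0 3 3], max=3
Drop 3: L rot3 at col 2 lands with bottom-row=3; cleared 0 line(s) (total 0); column heights now [2 3 6 6 3], max=6

Answer: 2 3 6 6 3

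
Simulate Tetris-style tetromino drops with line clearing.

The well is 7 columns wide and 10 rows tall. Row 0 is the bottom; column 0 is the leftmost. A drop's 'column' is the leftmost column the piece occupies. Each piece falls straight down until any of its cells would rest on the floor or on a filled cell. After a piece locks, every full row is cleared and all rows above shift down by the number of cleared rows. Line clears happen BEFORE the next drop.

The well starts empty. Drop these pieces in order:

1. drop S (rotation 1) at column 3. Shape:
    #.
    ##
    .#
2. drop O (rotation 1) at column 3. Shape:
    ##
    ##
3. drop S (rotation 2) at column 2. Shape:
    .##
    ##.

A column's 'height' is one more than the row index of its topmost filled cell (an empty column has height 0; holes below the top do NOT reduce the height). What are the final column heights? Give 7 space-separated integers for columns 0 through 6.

Answer: 0 0 6 7 7 0 0

Derivation:
Drop 1: S rot1 at col 3 lands with bottom-row=0; cleared 0 line(s) (total 0); column heights now [0 0 0 3 2 0 0], max=3
Drop 2: O rot1 at col 3 lands with bottom-row=3; cleared 0 line(s) (total 0); column heights now [0 0 0 5 5 0 0], max=5
Drop 3: S rot2 at col 2 lands with bottom-row=5; cleared 0 line(s) (total 0); column heights now [0 0 6 7 7 0 0], max=7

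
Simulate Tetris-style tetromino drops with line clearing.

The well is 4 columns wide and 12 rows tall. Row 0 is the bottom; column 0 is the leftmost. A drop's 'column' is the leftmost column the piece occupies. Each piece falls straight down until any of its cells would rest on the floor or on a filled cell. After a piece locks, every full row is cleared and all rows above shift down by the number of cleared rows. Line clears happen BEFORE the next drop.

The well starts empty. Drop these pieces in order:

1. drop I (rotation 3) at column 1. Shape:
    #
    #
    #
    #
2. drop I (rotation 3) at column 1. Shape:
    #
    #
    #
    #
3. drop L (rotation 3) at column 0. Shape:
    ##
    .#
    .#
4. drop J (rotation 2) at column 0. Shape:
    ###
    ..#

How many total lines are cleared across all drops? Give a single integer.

Drop 1: I rot3 at col 1 lands with bottom-row=0; cleared 0 line(s) (total 0); column heights now [0 4 0 0], max=4
Drop 2: I rot3 at col 1 lands with bottom-row=4; cleared 0 line(s) (total 0); column heights now [0 8 0 0], max=8
Drop 3: L rot3 at col 0 lands with bottom-row=8; cleared 0 line(s) (total 0); column heights now [11 11 0 0], max=11
Drop 4: J rot2 at col 0 lands with bottom-row=10; cleared 0 line(s) (total 0); column heights now [12 12 12 0], max=12

Answer: 0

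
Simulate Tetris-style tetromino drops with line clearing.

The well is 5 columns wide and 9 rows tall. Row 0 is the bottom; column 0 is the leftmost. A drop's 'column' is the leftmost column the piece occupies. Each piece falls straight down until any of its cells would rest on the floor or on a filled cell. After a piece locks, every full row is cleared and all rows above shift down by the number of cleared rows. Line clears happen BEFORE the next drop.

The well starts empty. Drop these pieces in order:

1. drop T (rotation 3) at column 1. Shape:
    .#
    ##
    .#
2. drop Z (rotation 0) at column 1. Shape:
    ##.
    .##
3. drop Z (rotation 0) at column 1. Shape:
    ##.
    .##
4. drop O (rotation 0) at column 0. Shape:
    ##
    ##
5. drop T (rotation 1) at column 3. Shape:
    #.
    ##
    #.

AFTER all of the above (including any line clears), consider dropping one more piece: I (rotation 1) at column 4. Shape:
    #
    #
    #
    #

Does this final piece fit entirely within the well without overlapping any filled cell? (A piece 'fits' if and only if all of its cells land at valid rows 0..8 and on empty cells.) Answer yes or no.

Drop 1: T rot3 at col 1 lands with bottom-row=0; cleared 0 line(s) (total 0); column heights now [0 2 3 0 0], max=3
Drop 2: Z rot0 at col 1 lands with bottom-row=3; cleared 0 line(s) (total 0); column heights now [0 5 5 4 0], max=5
Drop 3: Z rot0 at col 1 lands with bottom-row=5; cleared 0 line(s) (total 0); column heights now [0 7 7 6 0], max=7
Drop 4: O rot0 at col 0 lands with bottom-row=7; cleared 0 line(s) (total 0); column heights now [9 9 7 6 0], max=9
Drop 5: T rot1 at col 3 lands with bottom-row=6; cleared 0 line(s) (total 0); column heights now [9 9 7 9 8], max=9
Test piece I rot1 at col 4 (width 1): heights before test = [9 9 7 9 8]; fits = False

Answer: no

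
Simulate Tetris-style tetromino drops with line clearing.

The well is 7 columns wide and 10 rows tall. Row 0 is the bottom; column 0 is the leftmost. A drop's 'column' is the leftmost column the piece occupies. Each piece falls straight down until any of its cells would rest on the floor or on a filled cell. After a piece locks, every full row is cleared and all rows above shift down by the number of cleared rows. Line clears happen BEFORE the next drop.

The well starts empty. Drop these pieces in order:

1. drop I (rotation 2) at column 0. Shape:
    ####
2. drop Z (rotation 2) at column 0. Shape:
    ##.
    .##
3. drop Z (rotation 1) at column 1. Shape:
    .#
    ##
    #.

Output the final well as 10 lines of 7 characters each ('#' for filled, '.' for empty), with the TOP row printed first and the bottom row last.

Drop 1: I rot2 at col 0 lands with bottom-row=0; cleared 0 line(s) (total 0); column heights now [1 1 1 1 0 0 0], max=1
Drop 2: Z rot2 at col 0 lands with bottom-row=1; cleared 0 line(s) (total 0); column heights now [3 3 2 1 0 0 0], max=3
Drop 3: Z rot1 at col 1 lands with bottom-row=3; cleared 0 line(s) (total 0); column heights now [3 5 6 1 0 0 0], max=6

Answer: .......
.......
.......
.......
..#....
.##....
.#.....
##.....
.##....
####...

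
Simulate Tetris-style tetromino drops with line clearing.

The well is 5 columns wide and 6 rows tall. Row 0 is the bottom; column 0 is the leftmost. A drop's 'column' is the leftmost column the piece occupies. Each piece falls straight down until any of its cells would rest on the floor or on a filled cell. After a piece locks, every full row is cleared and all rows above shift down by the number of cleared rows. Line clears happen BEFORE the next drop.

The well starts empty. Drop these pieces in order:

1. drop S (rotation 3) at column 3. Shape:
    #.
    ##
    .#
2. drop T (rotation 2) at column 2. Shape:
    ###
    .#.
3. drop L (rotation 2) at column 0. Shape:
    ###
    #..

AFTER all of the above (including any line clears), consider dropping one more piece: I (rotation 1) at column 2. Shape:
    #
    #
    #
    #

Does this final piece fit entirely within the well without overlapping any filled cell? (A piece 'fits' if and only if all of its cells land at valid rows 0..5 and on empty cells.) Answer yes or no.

Answer: no

Derivation:
Drop 1: S rot3 at col 3 lands with bottom-row=0; cleared 0 line(s) (total 0); column heights now [0 0 0 3 2], max=3
Drop 2: T rot2 at col 2 lands with bottom-row=3; cleared 0 line(s) (total 0); column heights now [0 0 5 5 5], max=5
Drop 3: L rot2 at col 0 lands with bottom-row=4; cleared 0 line(s) (total 0); column heights now [6 6 6 5 5], max=6
Test piece I rot1 at col 2 (width 1): heights before test = [6 6 6 5 5]; fits = False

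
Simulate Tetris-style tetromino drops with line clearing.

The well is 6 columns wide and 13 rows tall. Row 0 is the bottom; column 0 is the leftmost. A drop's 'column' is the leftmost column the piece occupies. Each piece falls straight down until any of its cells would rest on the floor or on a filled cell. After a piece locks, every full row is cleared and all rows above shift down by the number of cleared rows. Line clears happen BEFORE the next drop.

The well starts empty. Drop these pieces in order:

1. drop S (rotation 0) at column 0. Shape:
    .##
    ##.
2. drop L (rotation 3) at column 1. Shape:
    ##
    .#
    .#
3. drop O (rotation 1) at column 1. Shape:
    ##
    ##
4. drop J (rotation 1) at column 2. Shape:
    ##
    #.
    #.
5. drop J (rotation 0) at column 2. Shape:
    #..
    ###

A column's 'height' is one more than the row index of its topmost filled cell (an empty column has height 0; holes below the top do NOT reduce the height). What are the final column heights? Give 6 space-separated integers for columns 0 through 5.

Drop 1: S rot0 at col 0 lands with bottom-row=0; cleared 0 line(s) (total 0); column heights now [1 2 2 0 0 0], max=2
Drop 2: L rot3 at col 1 lands with bottom-row=2; cleared 0 line(s) (total 0); column heights now [1 5 5 0 0 0], max=5
Drop 3: O rot1 at col 1 lands with bottom-row=5; cleared 0 line(s) (total 0); column heights now [1 7 7 0 0 0], max=7
Drop 4: J rot1 at col 2 lands with bottom-row=7; cleared 0 line(s) (total 0); column heights now [1 7 10 10 0 0], max=10
Drop 5: J rot0 at col 2 lands with bottom-row=10; cleared 0 line(s) (total 0); column heights now [1 7 12 11 11 0], max=12

Answer: 1 7 12 11 11 0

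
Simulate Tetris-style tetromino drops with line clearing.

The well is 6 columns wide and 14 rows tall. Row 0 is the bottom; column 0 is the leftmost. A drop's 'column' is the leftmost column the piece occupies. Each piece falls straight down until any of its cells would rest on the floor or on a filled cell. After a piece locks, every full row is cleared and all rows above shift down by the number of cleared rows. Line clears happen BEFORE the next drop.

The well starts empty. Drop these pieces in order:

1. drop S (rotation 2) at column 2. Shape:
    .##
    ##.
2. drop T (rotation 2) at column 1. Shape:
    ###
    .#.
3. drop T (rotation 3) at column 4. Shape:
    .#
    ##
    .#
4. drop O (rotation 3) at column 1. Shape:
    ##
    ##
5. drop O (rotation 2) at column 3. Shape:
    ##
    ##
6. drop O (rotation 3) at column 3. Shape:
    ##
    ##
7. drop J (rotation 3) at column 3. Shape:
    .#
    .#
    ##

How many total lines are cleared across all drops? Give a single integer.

Drop 1: S rot2 at col 2 lands with bottom-row=0; cleared 0 line(s) (total 0); column heights now [0 0 1 2 2 0], max=2
Drop 2: T rot2 at col 1 lands with bottom-row=1; cleared 0 line(s) (total 0); column heights now [0 3 3 3 2 0], max=3
Drop 3: T rot3 at col 4 lands with bottom-row=1; cleared 0 line(s) (total 0); column heights now [0 3 3 3 3 4], max=4
Drop 4: O rot3 at col 1 lands with bottom-row=3; cleared 0 line(s) (total 0); column heights now [0 5 5 3 3 4], max=5
Drop 5: O rot2 at col 3 lands with bottom-row=3; cleared 0 line(s) (total 0); column heights now [0 5 5 5 5 4], max=5
Drop 6: O rot3 at col 3 lands with bottom-row=5; cleared 0 line(s) (total 0); column heights now [0 5 5 7 7 4], max=7
Drop 7: J rot3 at col 3 lands with bottom-row=7; cleared 0 line(s) (total 0); column heights now [0 5 5 8 10 4], max=10

Answer: 0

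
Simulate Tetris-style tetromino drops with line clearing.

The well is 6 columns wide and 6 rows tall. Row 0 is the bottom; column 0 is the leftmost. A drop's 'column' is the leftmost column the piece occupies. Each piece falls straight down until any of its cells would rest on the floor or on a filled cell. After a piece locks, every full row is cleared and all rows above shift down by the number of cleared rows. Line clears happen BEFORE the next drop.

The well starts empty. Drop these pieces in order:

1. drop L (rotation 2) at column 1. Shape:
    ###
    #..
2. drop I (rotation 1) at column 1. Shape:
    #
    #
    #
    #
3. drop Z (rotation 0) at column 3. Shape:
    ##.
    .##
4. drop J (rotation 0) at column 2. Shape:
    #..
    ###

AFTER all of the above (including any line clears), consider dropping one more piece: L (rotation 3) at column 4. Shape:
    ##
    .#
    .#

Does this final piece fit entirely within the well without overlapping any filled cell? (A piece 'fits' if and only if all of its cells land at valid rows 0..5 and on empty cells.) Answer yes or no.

Answer: yes

Derivation:
Drop 1: L rot2 at col 1 lands with bottom-row=0; cleared 0 line(s) (total 0); column heights now [0 2 2 2 0 0], max=2
Drop 2: I rot1 at col 1 lands with bottom-row=2; cleared 0 line(s) (total 0); column heights now [0 6 2 2 0 0], max=6
Drop 3: Z rot0 at col 3 lands with bottom-row=1; cleared 0 line(s) (total 0); column heights now [0 6 2 3 3 2], max=6
Drop 4: J rot0 at col 2 lands with bottom-row=3; cleared 0 line(s) (total 0); column heights now [0 6 5 4 4 2], max=6
Test piece L rot3 at col 4 (width 2): heights before test = [0 6 5 4 4 2]; fits = True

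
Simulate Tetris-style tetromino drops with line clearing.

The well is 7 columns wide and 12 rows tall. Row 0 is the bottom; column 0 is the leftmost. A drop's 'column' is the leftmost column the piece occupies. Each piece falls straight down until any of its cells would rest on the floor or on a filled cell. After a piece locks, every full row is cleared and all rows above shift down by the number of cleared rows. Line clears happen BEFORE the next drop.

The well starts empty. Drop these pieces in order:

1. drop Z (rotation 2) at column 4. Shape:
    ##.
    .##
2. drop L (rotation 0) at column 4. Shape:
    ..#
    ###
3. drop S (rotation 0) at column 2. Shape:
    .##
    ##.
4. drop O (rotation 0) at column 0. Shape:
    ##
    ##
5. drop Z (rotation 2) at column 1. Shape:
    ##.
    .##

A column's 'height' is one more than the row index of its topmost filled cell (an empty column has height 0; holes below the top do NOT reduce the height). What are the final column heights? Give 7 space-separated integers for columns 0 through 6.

Answer: 2 6 6 5 4 3 4

Derivation:
Drop 1: Z rot2 at col 4 lands with bottom-row=0; cleared 0 line(s) (total 0); column heights now [0 0 0 0 2 2 1], max=2
Drop 2: L rot0 at col 4 lands with bottom-row=2; cleared 0 line(s) (total 0); column heights now [0 0 0 0 3 3 4], max=4
Drop 3: S rot0 at col 2 lands with bottom-row=2; cleared 0 line(s) (total 0); column heights now [0 0 3 4 4 3 4], max=4
Drop 4: O rot0 at col 0 lands with bottom-row=0; cleared 0 line(s) (total 0); column heights now [2 2 3 4 4 3 4], max=4
Drop 5: Z rot2 at col 1 lands with bottom-row=4; cleared 0 line(s) (total 0); column heights now [2 6 6 5 4 3 4], max=6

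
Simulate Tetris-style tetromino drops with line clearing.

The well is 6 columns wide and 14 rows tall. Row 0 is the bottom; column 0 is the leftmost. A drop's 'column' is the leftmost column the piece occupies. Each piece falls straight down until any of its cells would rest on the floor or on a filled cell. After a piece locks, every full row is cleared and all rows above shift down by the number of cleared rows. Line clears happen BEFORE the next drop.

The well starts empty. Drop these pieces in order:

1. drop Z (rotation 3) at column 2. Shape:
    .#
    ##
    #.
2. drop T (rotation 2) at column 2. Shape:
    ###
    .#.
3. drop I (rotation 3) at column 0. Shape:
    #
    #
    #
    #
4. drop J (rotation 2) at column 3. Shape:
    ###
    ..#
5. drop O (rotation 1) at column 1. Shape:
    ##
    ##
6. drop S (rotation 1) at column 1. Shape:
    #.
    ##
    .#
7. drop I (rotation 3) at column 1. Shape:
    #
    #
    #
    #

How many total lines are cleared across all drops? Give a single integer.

Drop 1: Z rot3 at col 2 lands with bottom-row=0; cleared 0 line(s) (total 0); column heights now [0 0 2 3 0 0], max=3
Drop 2: T rot2 at col 2 lands with bottom-row=3; cleared 0 line(s) (total 0); column heights now [0 0 5 5 5 0], max=5
Drop 3: I rot3 at col 0 lands with bottom-row=0; cleared 0 line(s) (total 0); column heights now [4 0 5 5 5 0], max=5
Drop 4: J rot2 at col 3 lands with bottom-row=4; cleared 0 line(s) (total 0); column heights now [4 0 5 6 6 6], max=6
Drop 5: O rot1 at col 1 lands with bottom-row=5; cleared 0 line(s) (total 0); column heights now [4 7 7 6 6 6], max=7
Drop 6: S rot1 at col 1 lands with bottom-row=7; cleared 0 line(s) (total 0); column heights now [4 10 9 6 6 6], max=10
Drop 7: I rot3 at col 1 lands with bottom-row=10; cleared 0 line(s) (total 0); column heights now [4 14 9 6 6 6], max=14

Answer: 0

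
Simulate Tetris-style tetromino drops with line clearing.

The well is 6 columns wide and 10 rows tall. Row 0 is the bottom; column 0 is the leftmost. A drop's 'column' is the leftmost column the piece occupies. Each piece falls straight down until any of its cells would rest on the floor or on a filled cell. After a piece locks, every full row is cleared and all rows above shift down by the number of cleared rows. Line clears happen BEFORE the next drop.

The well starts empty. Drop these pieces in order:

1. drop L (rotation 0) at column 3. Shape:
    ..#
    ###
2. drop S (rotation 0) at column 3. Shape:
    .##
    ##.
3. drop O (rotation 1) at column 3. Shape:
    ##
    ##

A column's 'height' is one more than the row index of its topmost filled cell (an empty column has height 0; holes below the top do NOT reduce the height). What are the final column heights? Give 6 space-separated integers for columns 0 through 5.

Answer: 0 0 0 5 5 3

Derivation:
Drop 1: L rot0 at col 3 lands with bottom-row=0; cleared 0 line(s) (total 0); column heights now [0 0 0 1 1 2], max=2
Drop 2: S rot0 at col 3 lands with bottom-row=1; cleared 0 line(s) (total 0); column heights now [0 0 0 2 3 3], max=3
Drop 3: O rot1 at col 3 lands with bottom-row=3; cleared 0 line(s) (total 0); column heights now [0 0 0 5 5 3], max=5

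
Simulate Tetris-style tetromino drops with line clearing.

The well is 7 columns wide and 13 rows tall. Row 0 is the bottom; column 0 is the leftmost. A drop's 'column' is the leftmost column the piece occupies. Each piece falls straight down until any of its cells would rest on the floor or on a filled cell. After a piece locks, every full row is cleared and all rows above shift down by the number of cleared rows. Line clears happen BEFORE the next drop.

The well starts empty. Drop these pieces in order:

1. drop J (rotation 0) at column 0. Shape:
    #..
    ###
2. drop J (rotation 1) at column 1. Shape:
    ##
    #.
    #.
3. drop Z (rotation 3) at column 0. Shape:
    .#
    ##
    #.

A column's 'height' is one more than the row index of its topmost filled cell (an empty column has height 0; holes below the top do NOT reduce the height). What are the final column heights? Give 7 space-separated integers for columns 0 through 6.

Drop 1: J rot0 at col 0 lands with bottom-row=0; cleared 0 line(s) (total 0); column heights now [2 1 1 0 0 0 0], max=2
Drop 2: J rot1 at col 1 lands with bottom-row=1; cleared 0 line(s) (total 0); column heights now [2 4 4 0 0 0 0], max=4
Drop 3: Z rot3 at col 0 lands with bottom-row=3; cleared 0 line(s) (total 0); column heights now [5 6 4 0 0 0 0], max=6

Answer: 5 6 4 0 0 0 0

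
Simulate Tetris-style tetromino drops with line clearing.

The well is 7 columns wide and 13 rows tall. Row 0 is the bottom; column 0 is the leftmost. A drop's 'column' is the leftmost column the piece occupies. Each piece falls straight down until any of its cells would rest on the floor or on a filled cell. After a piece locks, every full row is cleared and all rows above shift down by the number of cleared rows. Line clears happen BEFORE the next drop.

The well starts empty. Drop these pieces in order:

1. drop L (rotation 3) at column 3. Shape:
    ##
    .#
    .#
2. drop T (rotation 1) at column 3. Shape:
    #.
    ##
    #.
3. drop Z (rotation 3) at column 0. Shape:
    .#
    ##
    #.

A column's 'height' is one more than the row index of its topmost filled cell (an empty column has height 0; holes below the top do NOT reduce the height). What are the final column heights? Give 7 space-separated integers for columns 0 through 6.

Answer: 2 3 0 6 5 0 0

Derivation:
Drop 1: L rot3 at col 3 lands with bottom-row=0; cleared 0 line(s) (total 0); column heights now [0 0 0 3 3 0 0], max=3
Drop 2: T rot1 at col 3 lands with bottom-row=3; cleared 0 line(s) (total 0); column heights now [0 0 0 6 5 0 0], max=6
Drop 3: Z rot3 at col 0 lands with bottom-row=0; cleared 0 line(s) (total 0); column heights now [2 3 0 6 5 0 0], max=6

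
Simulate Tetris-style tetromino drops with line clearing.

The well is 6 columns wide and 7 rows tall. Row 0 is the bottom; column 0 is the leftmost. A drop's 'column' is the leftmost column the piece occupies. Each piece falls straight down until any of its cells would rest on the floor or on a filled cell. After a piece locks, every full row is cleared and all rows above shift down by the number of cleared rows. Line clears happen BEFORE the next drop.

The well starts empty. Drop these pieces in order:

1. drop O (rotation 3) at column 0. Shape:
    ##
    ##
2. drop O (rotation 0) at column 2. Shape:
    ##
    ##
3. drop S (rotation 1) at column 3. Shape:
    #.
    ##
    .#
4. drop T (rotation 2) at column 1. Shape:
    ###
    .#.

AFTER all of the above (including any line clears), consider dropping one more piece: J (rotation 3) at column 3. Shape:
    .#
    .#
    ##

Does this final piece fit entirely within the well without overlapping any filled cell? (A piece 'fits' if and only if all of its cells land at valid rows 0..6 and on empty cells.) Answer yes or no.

Drop 1: O rot3 at col 0 lands with bottom-row=0; cleared 0 line(s) (total 0); column heights now [2 2 0 0 0 0], max=2
Drop 2: O rot0 at col 2 lands with bottom-row=0; cleared 0 line(s) (total 0); column heights now [2 2 2 2 0 0], max=2
Drop 3: S rot1 at col 3 lands with bottom-row=1; cleared 0 line(s) (total 0); column heights now [2 2 2 4 3 0], max=4
Drop 4: T rot2 at col 1 lands with bottom-row=3; cleared 0 line(s) (total 0); column heights now [2 5 5 5 3 0], max=5
Test piece J rot3 at col 3 (width 2): heights before test = [2 5 5 5 3 0]; fits = False

Answer: no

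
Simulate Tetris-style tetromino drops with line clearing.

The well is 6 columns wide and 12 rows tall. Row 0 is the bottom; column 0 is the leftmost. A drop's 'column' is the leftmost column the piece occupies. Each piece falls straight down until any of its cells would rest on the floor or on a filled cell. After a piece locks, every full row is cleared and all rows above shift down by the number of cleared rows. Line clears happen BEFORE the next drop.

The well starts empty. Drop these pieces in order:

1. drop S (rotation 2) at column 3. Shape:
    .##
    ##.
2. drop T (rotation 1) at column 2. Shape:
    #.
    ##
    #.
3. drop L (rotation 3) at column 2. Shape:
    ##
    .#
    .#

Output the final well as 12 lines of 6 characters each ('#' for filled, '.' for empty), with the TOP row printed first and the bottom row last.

Drop 1: S rot2 at col 3 lands with bottom-row=0; cleared 0 line(s) (total 0); column heights now [0 0 0 1 2 2], max=2
Drop 2: T rot1 at col 2 lands with bottom-row=0; cleared 0 line(s) (total 0); column heights now [0 0 3 2 2 2], max=3
Drop 3: L rot3 at col 2 lands with bottom-row=2; cleared 0 line(s) (total 0); column heights now [0 0 5 5 2 2], max=5

Answer: ......
......
......
......
......
......
......
..##..
...#..
..##..
..####
..###.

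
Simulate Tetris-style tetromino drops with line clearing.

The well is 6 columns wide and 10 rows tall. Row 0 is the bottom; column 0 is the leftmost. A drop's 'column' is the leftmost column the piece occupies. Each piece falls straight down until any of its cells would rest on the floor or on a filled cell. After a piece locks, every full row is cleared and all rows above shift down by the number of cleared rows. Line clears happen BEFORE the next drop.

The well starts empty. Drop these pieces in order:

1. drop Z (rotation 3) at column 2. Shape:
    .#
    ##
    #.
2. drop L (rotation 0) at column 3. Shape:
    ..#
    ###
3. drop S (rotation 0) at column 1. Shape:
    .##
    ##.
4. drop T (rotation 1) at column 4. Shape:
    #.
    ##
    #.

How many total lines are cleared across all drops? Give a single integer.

Drop 1: Z rot3 at col 2 lands with bottom-row=0; cleared 0 line(s) (total 0); column heights now [0 0 2 3 0 0], max=3
Drop 2: L rot0 at col 3 lands with bottom-row=3; cleared 0 line(s) (total 0); column heights now [0 0 2 4 4 5], max=5
Drop 3: S rot0 at col 1 lands with bottom-row=3; cleared 0 line(s) (total 0); column heights now [0 4 5 5 4 5], max=5
Drop 4: T rot1 at col 4 lands with bottom-row=4; cleared 0 line(s) (total 0); column heights now [0 4 5 5 7 6], max=7

Answer: 0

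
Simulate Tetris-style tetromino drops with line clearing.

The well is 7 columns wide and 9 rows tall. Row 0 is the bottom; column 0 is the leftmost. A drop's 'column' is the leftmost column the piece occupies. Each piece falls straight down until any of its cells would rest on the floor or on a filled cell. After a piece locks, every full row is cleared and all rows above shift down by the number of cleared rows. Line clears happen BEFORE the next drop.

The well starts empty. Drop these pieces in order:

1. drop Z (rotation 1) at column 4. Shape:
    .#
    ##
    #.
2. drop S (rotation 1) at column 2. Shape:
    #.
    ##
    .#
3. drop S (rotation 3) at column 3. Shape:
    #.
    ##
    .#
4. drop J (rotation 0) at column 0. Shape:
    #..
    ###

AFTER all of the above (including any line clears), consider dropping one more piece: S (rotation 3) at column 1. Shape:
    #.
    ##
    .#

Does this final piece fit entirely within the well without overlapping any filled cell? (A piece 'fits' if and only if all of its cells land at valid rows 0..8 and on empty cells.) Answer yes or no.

Drop 1: Z rot1 at col 4 lands with bottom-row=0; cleared 0 line(s) (total 0); column heights now [0 0 0 0 2 3 0], max=3
Drop 2: S rot1 at col 2 lands with bottom-row=0; cleared 0 line(s) (total 0); column heights now [0 0 3 2 2 3 0], max=3
Drop 3: S rot3 at col 3 lands with bottom-row=2; cleared 0 line(s) (total 0); column heights now [0 0 3 5 4 3 0], max=5
Drop 4: J rot0 at col 0 lands with bottom-row=3; cleared 0 line(s) (total 0); column heights now [5 4 4 5 4 3 0], max=5
Test piece S rot3 at col 1 (width 2): heights before test = [5 4 4 5 4 3 0]; fits = True

Answer: yes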